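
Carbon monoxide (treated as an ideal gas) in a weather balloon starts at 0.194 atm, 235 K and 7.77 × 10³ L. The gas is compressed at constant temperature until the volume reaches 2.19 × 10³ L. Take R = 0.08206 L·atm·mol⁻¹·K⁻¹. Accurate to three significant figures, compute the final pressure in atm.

P₂ ≈ 0.688 atm

Isothermal, so P V is constant: T₂ = T₁; P₂ = P₁·(V₁/V₂) = 0.6883 atm.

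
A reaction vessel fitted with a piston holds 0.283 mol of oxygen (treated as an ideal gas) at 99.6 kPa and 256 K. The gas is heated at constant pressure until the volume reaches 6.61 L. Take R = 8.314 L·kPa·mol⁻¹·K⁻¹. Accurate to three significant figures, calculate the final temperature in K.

From PV = nRT: V₁ = nRT₁/P₁ = 6.048 L.
P constant ⇒ V ∝ T: P₂ = P₁; T₂ = T₁·(V₂/V₁) = 279.8 K.

T₂ ≈ 280 K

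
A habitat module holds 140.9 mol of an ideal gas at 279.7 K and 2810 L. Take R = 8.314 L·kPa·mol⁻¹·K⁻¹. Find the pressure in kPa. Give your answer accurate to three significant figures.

P ≈ 117 kPa

PV = nRT ⇒ P = nRT/V = (140.9 × 8.314 × 279.7) / 2810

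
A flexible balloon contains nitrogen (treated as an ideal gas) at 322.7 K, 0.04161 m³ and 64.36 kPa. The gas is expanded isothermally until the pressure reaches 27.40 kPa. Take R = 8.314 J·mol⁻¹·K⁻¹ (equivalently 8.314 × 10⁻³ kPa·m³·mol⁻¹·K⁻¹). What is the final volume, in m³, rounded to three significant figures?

V₂ ≈ 0.0977 m³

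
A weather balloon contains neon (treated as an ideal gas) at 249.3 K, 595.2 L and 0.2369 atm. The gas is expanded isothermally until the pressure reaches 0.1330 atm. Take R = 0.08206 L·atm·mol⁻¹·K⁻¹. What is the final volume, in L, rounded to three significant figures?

Isothermal, so P V is constant: T₂ = T₁; V₂ = V₁·(P₁/P₂) = 1060 L.

V₂ ≈ 1.06e+03 L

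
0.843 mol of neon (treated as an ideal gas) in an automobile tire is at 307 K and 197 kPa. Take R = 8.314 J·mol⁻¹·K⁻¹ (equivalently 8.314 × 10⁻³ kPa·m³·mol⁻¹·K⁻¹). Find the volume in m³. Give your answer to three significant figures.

PV = nRT ⇒ V = nRT/P = (0.843 × 8.314 × 10⁻³ × 307) / 197

V ≈ 0.0109 m³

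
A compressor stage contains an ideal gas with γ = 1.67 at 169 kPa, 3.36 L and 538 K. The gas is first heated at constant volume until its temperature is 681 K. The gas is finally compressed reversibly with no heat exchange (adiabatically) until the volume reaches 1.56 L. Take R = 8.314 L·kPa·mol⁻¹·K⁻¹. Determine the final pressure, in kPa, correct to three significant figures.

P₃ ≈ 770 kPa

Isochoric, so P/T is constant: V₂ = V₁; P₂ = P₁·(T₂/T₁) = 213.9 kPa.
Adiabatic (γ = 1.67), T V^(γ−1) and P V^γ constant: T₃ = T₂·(V₂/V₃)^(γ−1) = 1139 K; P₃ = P₂·(V₂/V₃)^γ = 770.4 kPa.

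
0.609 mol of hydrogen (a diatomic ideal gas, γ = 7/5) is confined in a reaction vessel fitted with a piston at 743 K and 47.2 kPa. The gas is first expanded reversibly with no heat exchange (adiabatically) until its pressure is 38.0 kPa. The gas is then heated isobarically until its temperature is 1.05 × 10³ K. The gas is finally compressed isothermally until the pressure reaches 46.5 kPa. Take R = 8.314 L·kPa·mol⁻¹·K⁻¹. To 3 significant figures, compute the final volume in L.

From PV = nRT: V₁ = nRT₁/P₁ = 79.70 L.
Adiabatic (γ = 7/5), T V^(γ−1) and P V^γ constant: T₂ = T₁·(P₂/P₁)^((γ−1)/γ) = 698.4 K; V₂ = V₁·(P₁/P₂)^(1/γ) = 93.05 L.
P constant ⇒ V ∝ T: P₃ = P₂; V₃ = V₂·(T₃/T₂) = 139.9 L.
T constant ⇒ Boyle's law P V = const: T₄ = T₃; V₄ = V₃·(P₃/P₄) = 114.3 L.

V₄ ≈ 114 L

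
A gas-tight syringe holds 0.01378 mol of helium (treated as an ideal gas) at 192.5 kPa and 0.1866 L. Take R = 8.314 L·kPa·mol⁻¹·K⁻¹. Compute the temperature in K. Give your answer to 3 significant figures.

PV = nRT ⇒ T = PV/(nR) = (192.5 × 0.1866) / (0.01378 × 8.314)

T ≈ 314 K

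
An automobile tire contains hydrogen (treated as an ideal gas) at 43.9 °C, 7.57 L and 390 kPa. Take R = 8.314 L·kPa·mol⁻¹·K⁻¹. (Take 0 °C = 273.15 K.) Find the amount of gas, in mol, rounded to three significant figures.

Convert: T = 317.05 K.
PV = nRT ⇒ n = PV/(RT) = (390 × 7.57) / (8.314 × 317.05)

n ≈ 1.12 mol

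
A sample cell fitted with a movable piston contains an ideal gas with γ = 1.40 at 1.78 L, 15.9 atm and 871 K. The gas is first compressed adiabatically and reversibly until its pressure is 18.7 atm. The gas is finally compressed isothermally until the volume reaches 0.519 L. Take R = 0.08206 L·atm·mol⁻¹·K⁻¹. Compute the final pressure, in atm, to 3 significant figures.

Reversible adiabatic, γ = 1.40: T₂ = T₁·(P₂/P₁)^((γ−1)/γ) = 912.3 K; V₂ = V₁·(P₁/P₂)^(1/γ) = 1.585 L.
T constant ⇒ Boyle's law P V = const: T₃ = T₂; P₃ = P₂·(V₂/V₃) = 57.12 atm.

P₃ ≈ 57.1 atm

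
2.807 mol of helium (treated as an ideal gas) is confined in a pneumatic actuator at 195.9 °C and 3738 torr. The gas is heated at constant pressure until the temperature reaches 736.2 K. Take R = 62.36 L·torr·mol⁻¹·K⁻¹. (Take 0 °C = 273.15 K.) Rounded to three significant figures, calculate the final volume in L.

V₂ ≈ 34.5 L

Convert: T₁ = 469.0 K.
From PV = nRT: V₁ = nRT₁/P₁ = 21.96 L.
Isobaric, so V/T is constant: P₂ = P₁; V₂ = V₁·(T₂/T₁) = 34.48 L.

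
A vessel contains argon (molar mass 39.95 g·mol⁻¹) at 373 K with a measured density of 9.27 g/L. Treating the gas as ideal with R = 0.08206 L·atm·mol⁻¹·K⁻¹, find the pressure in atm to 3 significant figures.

ρ = PM/(RT) ⇒ P = ρRT/M = (9.27 × 0.08206 × 373.0) / 39.95

P ≈ 7.10 atm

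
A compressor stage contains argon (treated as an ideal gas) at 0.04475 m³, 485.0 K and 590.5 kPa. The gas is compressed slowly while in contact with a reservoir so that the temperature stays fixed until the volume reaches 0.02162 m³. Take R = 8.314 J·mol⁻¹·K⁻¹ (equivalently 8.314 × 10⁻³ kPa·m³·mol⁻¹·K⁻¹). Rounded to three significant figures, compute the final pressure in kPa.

P₂ ≈ 1.22e+03 kPa

T constant ⇒ Boyle's law P V = const: T₂ = T₁; P₂ = P₁·(V₁/V₂) = 1222 kPa.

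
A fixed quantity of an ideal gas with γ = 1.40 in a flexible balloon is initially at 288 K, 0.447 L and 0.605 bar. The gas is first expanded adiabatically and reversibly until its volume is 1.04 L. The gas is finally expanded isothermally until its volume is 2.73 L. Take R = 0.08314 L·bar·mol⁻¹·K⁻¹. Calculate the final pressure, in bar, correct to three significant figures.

P₃ ≈ 0.0707 bar

Adiabatic (γ = 1.40), T V^(γ−1) and P V^γ constant: T₂ = T₁·(V₁/V₂)^(γ−1) = 205.4 K; P₂ = P₁·(V₁/V₂)^γ = 0.1855 bar.
T constant ⇒ Boyle's law P V = const: T₃ = T₂; P₃ = P₂·(V₂/V₃) = 0.07067 bar.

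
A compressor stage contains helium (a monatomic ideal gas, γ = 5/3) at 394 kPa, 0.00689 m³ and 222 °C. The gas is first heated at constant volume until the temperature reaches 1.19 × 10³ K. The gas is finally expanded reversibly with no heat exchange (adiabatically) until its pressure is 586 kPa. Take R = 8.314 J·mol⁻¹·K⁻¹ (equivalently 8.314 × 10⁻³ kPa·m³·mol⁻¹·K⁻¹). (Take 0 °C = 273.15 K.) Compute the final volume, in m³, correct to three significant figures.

Convert: T₁ = 495.1 K.
V constant ⇒ P ∝ T: V₂ = V₁; P₂ = P₁·(T₂/T₁) = 946.9 kPa.
Reversible adiabatic, γ = 5/3: T₃ = T₂·(P₃/P₂)^((γ−1)/γ) = 982.2 K; V₃ = V₂·(P₂/P₃)^(1/γ) = 0.009189 m³.

V₃ ≈ 0.00919 m³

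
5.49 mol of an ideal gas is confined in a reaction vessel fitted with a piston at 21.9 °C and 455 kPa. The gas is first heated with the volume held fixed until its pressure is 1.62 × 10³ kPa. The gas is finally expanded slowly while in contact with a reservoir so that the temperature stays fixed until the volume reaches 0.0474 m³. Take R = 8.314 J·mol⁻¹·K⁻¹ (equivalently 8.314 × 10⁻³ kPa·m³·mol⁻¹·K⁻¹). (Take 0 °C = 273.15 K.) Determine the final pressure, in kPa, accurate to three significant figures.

P₃ ≈ 1.01e+03 kPa

Convert: T₁ = 295.0 K.
From PV = nRT: V₁ = nRT₁/P₁ = 0.02960 m³.
V constant ⇒ P ∝ T: V₂ = V₁; T₂ = T₁·(P₂/P₁) = 1051 K.
Isothermal, so P V is constant: T₃ = T₂; P₃ = P₂·(V₂/V₃) = 1012 kPa.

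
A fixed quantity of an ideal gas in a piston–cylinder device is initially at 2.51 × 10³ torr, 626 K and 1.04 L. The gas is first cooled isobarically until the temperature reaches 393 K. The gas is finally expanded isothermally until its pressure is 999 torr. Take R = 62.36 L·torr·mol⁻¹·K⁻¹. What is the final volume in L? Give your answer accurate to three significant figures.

V₃ ≈ 1.64 L

Isobaric, so V/T is constant: P₂ = P₁; V₂ = V₁·(T₂/T₁) = 0.6529 L.
Isothermal, so P V is constant: T₃ = T₂; V₃ = V₂·(P₂/P₃) = 1.640 L.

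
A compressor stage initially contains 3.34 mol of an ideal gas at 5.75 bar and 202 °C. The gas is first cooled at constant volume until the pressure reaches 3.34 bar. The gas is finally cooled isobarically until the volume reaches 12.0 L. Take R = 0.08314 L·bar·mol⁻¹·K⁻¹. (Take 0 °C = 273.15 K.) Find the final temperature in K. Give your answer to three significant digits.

Convert: T₁ = 475.1 K.
From PV = nRT: V₁ = nRT₁/P₁ = 22.95 L.
V constant ⇒ P ∝ T: V₂ = V₁; T₂ = T₁·(P₂/P₁) = 276.0 K.
P constant ⇒ V ∝ T: P₃ = P₂; T₃ = T₂·(V₃/V₂) = 144.3 K.

T₃ ≈ 144 K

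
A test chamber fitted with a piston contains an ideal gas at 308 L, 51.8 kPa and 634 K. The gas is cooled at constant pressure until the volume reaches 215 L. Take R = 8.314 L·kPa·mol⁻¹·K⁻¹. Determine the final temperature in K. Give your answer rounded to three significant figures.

T₂ ≈ 443 K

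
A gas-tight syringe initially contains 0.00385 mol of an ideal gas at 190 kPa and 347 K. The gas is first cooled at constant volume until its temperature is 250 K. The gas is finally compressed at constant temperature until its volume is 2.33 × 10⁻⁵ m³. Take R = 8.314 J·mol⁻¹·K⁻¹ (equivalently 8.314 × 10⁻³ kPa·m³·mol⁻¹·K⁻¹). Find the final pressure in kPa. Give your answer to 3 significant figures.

P₃ ≈ 343 kPa

From PV = nRT: V₁ = nRT₁/P₁ = 5.846e-05 m³.
Isochoric, so P/T is constant: V₂ = V₁; P₂ = P₁·(T₂/T₁) = 136.9 kPa.
T constant ⇒ Boyle's law P V = const: T₃ = T₂; P₃ = P₂·(V₂/V₃) = 343.4 kPa.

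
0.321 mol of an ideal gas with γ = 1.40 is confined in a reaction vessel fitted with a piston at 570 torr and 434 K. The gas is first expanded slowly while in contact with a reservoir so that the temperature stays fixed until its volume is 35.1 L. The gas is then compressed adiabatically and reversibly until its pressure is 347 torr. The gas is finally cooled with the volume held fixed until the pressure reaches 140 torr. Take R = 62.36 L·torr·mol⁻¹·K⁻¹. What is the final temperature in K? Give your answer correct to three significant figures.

T₄ ≈ 193 K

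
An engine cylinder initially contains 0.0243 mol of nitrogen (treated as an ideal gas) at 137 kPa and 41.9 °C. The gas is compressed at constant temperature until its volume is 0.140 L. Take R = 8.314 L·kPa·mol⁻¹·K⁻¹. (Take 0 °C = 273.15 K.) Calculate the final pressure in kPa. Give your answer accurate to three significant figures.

P₂ ≈ 455 kPa

Convert: T₁ = 315.0 K.
From PV = nRT: V₁ = nRT₁/P₁ = 0.4646 L.
T constant ⇒ Boyle's law P V = const: T₂ = T₁; P₂ = P₁·(V₁/V₂) = 454.6 kPa.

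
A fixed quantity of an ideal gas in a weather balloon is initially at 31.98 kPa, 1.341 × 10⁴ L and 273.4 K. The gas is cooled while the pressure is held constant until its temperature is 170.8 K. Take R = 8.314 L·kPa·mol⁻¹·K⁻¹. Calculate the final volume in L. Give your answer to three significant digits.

P constant ⇒ V ∝ T: P₂ = P₁; V₂ = V₁·(T₂/T₁) = 8378 L.

V₂ ≈ 8.38e+03 L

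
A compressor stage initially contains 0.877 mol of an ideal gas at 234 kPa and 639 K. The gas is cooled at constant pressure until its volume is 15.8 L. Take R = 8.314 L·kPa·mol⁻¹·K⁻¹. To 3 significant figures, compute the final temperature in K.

From PV = nRT: V₁ = nRT₁/P₁ = 19.91 L.
P constant ⇒ V ∝ T: P₂ = P₁; T₂ = T₁·(V₂/V₁) = 507.1 K.

T₂ ≈ 507 K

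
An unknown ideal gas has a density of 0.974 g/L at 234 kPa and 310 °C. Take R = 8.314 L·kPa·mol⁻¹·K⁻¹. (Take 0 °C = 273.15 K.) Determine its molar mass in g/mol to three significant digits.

M ≈ 20.2 g/mol

ρ = PM/(RT) ⇒ M = ρRT/P = (0.974 × 8.314 × 583.1) / 234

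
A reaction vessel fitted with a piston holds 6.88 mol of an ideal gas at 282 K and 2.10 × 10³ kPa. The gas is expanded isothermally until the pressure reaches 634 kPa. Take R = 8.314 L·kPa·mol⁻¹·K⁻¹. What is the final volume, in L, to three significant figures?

From PV = nRT: V₁ = nRT₁/P₁ = 7.681 L.
T constant ⇒ Boyle's law P V = const: T₂ = T₁; V₂ = V₁·(P₁/P₂) = 25.44 L.

V₂ ≈ 25.4 L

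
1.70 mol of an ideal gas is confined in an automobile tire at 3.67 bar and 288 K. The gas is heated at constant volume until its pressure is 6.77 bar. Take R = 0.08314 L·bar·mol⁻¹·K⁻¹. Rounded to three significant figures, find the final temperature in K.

T₂ ≈ 531 K

From PV = nRT: V₁ = nRT₁/P₁ = 11.09 L.
Isochoric, so P/T is constant: V₂ = V₁; T₂ = T₁·(P₂/P₁) = 531.3 K.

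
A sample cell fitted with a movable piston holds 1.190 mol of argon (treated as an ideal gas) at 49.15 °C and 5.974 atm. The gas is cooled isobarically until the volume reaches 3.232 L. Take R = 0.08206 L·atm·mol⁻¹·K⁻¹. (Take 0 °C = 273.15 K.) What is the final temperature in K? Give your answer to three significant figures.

Convert: T₁ = 322.3 K.
From PV = nRT: V₁ = nRT₁/P₁ = 5.268 L.
P constant ⇒ V ∝ T: P₂ = P₁; T₂ = T₁·(V₂/V₁) = 197.7 K.

T₂ ≈ 198 K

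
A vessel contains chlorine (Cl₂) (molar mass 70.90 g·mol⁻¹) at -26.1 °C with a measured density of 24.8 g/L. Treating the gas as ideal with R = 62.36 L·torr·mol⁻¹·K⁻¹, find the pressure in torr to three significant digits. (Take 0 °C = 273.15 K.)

P ≈ 5.39e+03 torr

ρ = PM/(RT) ⇒ P = ρRT/M = (24.8 × 62.36 × 247.0) / 70.90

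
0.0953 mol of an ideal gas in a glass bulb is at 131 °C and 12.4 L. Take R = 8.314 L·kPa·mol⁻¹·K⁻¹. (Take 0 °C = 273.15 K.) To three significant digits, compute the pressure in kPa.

P ≈ 25.8 kPa

Convert: T = 404.15 K.
PV = nRT ⇒ P = nRT/V = (0.0953 × 8.314 × 404.15) / 12.4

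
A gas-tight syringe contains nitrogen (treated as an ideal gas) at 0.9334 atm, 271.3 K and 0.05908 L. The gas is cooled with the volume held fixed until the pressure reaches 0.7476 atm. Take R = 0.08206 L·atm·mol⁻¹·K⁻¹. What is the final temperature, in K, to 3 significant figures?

Isochoric, so P/T is constant: V₂ = V₁; T₂ = T₁·(P₂/P₁) = 217.3 K.

T₂ ≈ 217 K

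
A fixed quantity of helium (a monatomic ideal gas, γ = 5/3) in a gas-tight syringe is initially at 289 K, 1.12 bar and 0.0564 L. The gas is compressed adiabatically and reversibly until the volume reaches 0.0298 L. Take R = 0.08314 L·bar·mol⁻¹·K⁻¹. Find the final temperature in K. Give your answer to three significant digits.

T₂ ≈ 442 K

Adiabatic (γ = 5/3), T V^(γ−1) and P V^γ constant: T₂ = T₁·(V₁/V₂)^(γ−1) = 442.2 K; P₂ = P₁·(V₁/V₂)^γ = 3.243 bar.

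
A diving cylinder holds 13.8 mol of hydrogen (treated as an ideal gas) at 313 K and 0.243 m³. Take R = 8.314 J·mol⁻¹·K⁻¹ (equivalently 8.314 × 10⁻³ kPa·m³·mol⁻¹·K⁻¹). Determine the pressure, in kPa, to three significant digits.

PV = nRT ⇒ P = nRT/V = (13.8 × 8.314 × 10⁻³ × 313) / 0.243

P ≈ 148 kPa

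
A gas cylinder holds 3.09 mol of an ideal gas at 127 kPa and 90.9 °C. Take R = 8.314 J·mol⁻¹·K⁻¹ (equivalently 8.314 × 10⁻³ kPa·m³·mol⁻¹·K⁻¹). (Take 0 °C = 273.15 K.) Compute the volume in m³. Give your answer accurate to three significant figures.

V ≈ 0.0736 m³

Convert: T = 364.05 K.
PV = nRT ⇒ V = nRT/P = (3.09 × 8.314 × 10⁻³ × 364.05) / 127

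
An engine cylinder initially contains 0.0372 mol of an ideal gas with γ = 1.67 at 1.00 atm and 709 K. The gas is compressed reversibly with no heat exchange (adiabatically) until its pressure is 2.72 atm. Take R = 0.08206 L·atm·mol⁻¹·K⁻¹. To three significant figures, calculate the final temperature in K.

T₂ ≈ 1.06e+03 K

From PV = nRT: V₁ = nRT₁/P₁ = 2.164 L.
Reversible adiabatic, γ = 1.67: T₂ = T₁·(P₂/P₁)^((γ−1)/γ) = 1059 K; V₂ = V₁·(P₁/P₂)^(1/γ) = 1.189 L.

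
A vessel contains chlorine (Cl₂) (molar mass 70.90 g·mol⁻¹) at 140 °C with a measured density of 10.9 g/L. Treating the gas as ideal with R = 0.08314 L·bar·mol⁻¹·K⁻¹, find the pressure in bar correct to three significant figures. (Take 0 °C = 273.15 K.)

P ≈ 5.28 bar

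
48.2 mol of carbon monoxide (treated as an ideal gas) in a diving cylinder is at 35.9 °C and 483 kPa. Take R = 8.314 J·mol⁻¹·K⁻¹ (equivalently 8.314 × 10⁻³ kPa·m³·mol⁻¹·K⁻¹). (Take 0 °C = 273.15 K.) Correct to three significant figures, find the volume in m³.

Convert: T = 309.05 K.
PV = nRT ⇒ V = nRT/P = (48.2 × 8.314 × 10⁻³ × 309.05) / 483

V ≈ 0.256 m³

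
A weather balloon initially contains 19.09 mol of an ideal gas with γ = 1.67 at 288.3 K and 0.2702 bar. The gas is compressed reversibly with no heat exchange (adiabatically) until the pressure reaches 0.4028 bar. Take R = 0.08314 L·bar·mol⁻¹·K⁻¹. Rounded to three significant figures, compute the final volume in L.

From PV = nRT: V₁ = nRT₁/P₁ = 1693 L.
Reversible adiabatic, γ = 1.67: T₂ = T₁·(P₂/P₁)^((γ−1)/γ) = 338.4 K; V₂ = V₁·(P₁/P₂)^(1/γ) = 1333 L.

V₂ ≈ 1.33e+03 L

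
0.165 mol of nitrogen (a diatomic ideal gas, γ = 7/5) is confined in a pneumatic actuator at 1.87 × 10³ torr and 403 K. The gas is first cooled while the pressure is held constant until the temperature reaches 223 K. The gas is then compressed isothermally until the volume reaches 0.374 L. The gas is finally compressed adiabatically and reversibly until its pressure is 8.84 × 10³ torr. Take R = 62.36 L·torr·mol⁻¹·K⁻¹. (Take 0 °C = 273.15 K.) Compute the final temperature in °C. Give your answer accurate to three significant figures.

T₄ ≈ -25.6 °C

From PV = nRT: V₁ = nRT₁/P₁ = 2.217 L.
Isobaric, so V/T is constant: P₂ = P₁; V₂ = V₁·(T₂/T₁) = 1.227 L.
Isothermal, so P V is constant: T₃ = T₂; P₃ = P₂·(V₂/V₃) = 6135 torr.
Adiabatic (γ = 7/5), T V^(γ−1) and P V^γ constant: T₄ = T₃·(P₄/P₃)^((γ−1)/γ) = 247.5 K; V₄ = V₃·(P₃/P₄)^(1/γ) = 0.2881 L.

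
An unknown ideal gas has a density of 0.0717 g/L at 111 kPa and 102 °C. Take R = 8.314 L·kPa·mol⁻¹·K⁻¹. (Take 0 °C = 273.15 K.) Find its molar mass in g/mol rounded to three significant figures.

ρ = PM/(RT) ⇒ M = ρRT/P = (0.0717 × 8.314 × 375.1) / 111

M ≈ 2.01 g/mol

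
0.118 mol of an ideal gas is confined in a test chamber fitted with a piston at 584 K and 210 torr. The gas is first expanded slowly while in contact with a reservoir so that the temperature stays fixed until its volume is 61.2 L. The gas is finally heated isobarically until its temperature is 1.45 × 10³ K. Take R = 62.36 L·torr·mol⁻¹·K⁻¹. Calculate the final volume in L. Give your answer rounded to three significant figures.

V₃ ≈ 152 L

From PV = nRT: V₁ = nRT₁/P₁ = 20.46 L.
Isothermal, so P V is constant: T₂ = T₁; P₂ = P₁·(V₁/V₂) = 70.22 torr.
P constant ⇒ V ∝ T: P₃ = P₂; V₃ = V₂·(T₃/T₂) = 152.0 L.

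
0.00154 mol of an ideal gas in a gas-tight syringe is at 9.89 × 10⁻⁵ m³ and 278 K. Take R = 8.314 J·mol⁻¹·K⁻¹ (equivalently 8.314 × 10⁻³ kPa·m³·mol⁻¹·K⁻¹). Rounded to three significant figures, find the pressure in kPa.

PV = nRT ⇒ P = nRT/V = (0.00154 × 8.314 × 10⁻³ × 278) / 9.89e-05

P ≈ 36.0 kPa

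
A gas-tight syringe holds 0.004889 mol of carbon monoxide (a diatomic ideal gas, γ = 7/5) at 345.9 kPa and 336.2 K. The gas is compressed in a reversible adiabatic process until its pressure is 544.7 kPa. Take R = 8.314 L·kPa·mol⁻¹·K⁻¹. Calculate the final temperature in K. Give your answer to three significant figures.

T₂ ≈ 383 K

From PV = nRT: V₁ = nRT₁/P₁ = 0.03951 L.
Adiabatic (γ = 7/5), T V^(γ−1) and P V^γ constant: T₂ = T₁·(P₂/P₁)^((γ−1)/γ) = 382.8 K; V₂ = V₁·(P₁/P₂)^(1/γ) = 0.02856 L.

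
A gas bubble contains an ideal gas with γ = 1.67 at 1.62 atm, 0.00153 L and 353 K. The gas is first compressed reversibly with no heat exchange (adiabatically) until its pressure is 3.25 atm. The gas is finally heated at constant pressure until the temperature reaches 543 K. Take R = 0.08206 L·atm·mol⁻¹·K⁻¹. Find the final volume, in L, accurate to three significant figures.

V₃ ≈ 0.00117 L

Adiabatic (γ = 1.67), T V^(γ−1) and P V^γ constant: T₂ = T₁·(P₂/P₁)^((γ−1)/γ) = 466.7 K; V₂ = V₁·(P₁/P₂)^(1/γ) = 0.001008 L.
P constant ⇒ V ∝ T: P₃ = P₂; V₃ = V₂·(T₃/T₂) = 0.001173 L.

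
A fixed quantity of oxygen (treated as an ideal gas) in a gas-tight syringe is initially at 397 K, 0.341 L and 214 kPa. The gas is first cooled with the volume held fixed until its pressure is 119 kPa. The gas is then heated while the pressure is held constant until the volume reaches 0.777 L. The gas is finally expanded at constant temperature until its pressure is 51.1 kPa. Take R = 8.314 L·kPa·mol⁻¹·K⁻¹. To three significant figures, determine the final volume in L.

V₄ ≈ 1.81 L

V constant ⇒ P ∝ T: V₂ = V₁; T₂ = T₁·(P₂/P₁) = 220.8 K.
Isobaric, so V/T is constant: P₃ = P₂; T₃ = T₂·(V₃/V₂) = 503.0 K.
Isothermal, so P V is constant: T₄ = T₃; V₄ = V₃·(P₃/P₄) = 1.809 L.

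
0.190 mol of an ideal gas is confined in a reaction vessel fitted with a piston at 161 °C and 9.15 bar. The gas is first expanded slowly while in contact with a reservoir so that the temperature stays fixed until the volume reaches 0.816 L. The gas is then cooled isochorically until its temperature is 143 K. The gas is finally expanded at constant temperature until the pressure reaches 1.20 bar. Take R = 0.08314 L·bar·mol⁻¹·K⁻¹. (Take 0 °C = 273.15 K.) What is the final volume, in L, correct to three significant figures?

V₄ ≈ 1.88 L

Convert: T₁ = 434.1 K.
From PV = nRT: V₁ = nRT₁/P₁ = 0.7495 L.
T constant ⇒ Boyle's law P V = const: T₂ = T₁; P₂ = P₁·(V₁/V₂) = 8.405 bar.
Isochoric, so P/T is constant: V₃ = V₂; P₃ = P₂·(T₃/T₂) = 2.768 bar.
Isothermal, so P V is constant: T₄ = T₃; V₄ = V₃·(P₃/P₄) = 1.882 L.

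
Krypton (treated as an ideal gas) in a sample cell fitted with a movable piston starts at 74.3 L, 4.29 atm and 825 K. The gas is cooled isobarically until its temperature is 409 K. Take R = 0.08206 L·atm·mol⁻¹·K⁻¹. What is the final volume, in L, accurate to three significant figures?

V₂ ≈ 36.8 L

P constant ⇒ V ∝ T: P₂ = P₁; V₂ = V₁·(T₂/T₁) = 36.83 L.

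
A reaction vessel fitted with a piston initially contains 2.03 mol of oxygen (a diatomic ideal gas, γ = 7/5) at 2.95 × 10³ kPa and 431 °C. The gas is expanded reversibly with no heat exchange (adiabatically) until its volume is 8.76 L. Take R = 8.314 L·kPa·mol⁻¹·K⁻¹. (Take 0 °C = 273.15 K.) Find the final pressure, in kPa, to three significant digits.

Convert: T₁ = 704.1 K.
From PV = nRT: V₁ = nRT₁/P₁ = 4.029 L.
Reversible adiabatic, γ = 7/5: T₂ = T₁·(V₁/V₂)^(γ−1) = 516.1 K; P₂ = P₁·(V₁/V₂)^γ = 994.3 kPa.

P₂ ≈ 994 kPa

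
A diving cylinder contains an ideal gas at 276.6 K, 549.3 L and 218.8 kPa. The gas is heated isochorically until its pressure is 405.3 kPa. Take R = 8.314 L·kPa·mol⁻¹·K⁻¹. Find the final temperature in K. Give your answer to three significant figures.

T₂ ≈ 512 K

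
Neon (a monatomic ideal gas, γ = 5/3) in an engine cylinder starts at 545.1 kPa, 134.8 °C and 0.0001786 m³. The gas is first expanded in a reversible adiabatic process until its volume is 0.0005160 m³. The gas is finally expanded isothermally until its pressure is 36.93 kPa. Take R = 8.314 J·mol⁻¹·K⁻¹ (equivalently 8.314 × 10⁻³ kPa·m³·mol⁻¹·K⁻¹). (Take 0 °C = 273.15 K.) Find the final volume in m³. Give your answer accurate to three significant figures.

V₃ ≈ 0.00130 m³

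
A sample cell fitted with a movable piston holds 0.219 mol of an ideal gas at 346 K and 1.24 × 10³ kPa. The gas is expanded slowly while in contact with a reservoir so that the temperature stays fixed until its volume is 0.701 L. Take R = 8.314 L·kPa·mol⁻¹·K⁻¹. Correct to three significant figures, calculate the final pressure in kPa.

P₂ ≈ 899 kPa

From PV = nRT: V₁ = nRT₁/P₁ = 0.5081 L.
Isothermal, so P V is constant: T₂ = T₁; P₂ = P₁·(V₁/V₂) = 898.7 kPa.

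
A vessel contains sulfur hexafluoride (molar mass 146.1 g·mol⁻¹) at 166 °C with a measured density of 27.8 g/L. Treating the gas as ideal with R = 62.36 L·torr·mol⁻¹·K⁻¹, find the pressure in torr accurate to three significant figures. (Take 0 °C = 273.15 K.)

ρ = PM/(RT) ⇒ P = ρRT/M = (27.8 × 62.36 × 439.1) / 146.1

P ≈ 5.21e+03 torr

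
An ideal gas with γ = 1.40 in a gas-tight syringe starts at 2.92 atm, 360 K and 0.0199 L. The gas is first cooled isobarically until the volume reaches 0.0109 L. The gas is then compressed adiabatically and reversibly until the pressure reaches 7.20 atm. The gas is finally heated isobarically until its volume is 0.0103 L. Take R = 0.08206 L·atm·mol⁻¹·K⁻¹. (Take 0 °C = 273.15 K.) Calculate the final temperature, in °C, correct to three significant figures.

Isobaric, so V/T is constant: P₂ = P₁; T₂ = T₁·(V₂/V₁) = 197.2 K.
Reversible adiabatic, γ = 1.40: T₃ = T₂·(P₃/P₂)^((γ−1)/γ) = 255.2 K; V₃ = V₂·(P₂/P₃)^(1/γ) = 0.005721 L.
Isobaric, so V/T is constant: P₄ = P₃; T₄ = T₃·(V₄/V₃) = 459.4 K.

T₄ ≈ 186 °C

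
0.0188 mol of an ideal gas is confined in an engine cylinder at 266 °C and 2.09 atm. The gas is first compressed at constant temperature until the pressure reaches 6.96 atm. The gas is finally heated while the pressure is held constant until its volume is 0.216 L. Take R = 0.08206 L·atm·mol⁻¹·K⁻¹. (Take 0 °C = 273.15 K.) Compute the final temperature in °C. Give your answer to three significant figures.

T₃ ≈ 701 °C

Convert: T₁ = 539.1 K.
From PV = nRT: V₁ = nRT₁/P₁ = 0.3980 L.
T constant ⇒ Boyle's law P V = const: T₂ = T₁; V₂ = V₁·(P₁/P₂) = 0.1195 L.
P constant ⇒ V ∝ T: P₃ = P₂; T₃ = T₂·(V₃/V₂) = 974.5 K.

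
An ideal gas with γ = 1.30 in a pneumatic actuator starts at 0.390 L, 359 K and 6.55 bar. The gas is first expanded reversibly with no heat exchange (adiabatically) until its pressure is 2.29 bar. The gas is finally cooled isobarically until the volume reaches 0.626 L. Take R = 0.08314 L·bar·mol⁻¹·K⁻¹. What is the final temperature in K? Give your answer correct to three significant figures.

Reversible adiabatic, γ = 1.30: T₂ = T₁·(P₂/P₁)^((γ−1)/γ) = 281.7 K; V₂ = V₁·(P₁/P₂)^(1/γ) = 0.8753 L.
Isobaric, so V/T is constant: P₃ = P₂; T₃ = T₂·(V₃/V₂) = 201.5 K.

T₃ ≈ 201 K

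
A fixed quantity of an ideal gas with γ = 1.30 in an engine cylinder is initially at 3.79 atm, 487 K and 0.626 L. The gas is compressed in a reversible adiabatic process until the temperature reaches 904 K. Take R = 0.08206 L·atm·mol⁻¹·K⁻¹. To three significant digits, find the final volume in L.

V₂ ≈ 0.0796 L

Adiabatic (γ = 1.30), T V^(γ−1) and P V^γ constant: P₂ = P₁·(T₂/T₁)^(γ/(γ−1)) = 55.30 atm; V₂ = V₁·(T₁/T₂)^(1/(γ−1)) = 0.07964 L.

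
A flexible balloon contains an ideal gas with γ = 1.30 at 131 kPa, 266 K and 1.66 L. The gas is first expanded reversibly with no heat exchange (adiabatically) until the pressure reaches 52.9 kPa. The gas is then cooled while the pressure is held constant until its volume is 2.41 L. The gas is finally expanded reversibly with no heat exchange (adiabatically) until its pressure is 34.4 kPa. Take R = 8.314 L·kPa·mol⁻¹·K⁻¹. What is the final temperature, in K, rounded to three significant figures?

T₄ ≈ 141 K

Reversible adiabatic, γ = 1.30: T₂ = T₁·(P₂/P₁)^((γ−1)/γ) = 215.8 K; V₂ = V₁·(P₁/P₂)^(1/γ) = 3.335 L.
P constant ⇒ V ∝ T: P₃ = P₂; T₃ = T₂·(V₃/V₂) = 155.9 K.
Reversible adiabatic, γ = 1.30: T₄ = T₃·(P₄/P₃)^((γ−1)/γ) = 141.2 K; V₄ = V₃·(P₃/P₄)^(1/γ) = 3.356 L.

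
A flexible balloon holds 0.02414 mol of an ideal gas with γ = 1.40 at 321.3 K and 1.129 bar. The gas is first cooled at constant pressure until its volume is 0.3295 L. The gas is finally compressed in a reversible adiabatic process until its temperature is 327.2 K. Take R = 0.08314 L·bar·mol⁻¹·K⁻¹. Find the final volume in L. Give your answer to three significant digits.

V₃ ≈ 0.0796 L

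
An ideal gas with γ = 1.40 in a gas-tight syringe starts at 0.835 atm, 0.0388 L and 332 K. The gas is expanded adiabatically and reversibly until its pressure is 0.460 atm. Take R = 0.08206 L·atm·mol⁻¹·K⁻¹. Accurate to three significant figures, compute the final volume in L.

Adiabatic (γ = 1.40), T V^(γ−1) and P V^γ constant: T₂ = T₁·(P₂/P₁)^((γ−1)/γ) = 280.0 K; V₂ = V₁·(P₁/P₂)^(1/γ) = 0.05940 L.

V₂ ≈ 0.0594 L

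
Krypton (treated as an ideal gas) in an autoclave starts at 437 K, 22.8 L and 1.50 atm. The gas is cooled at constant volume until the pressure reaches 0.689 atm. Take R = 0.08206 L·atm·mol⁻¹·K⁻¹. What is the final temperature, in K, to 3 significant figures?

T₂ ≈ 201 K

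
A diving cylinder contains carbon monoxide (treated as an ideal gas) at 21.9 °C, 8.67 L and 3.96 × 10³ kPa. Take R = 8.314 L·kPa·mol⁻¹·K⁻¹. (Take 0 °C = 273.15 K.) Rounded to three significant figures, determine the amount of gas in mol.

n ≈ 14.0 mol

Convert: T = 295.05 K.
PV = nRT ⇒ n = PV/(RT) = (3.96e+03 × 8.67) / (8.314 × 295.05)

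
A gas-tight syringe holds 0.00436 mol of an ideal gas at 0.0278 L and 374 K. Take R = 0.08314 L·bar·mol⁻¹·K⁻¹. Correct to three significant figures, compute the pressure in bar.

PV = nRT ⇒ P = nRT/V = (0.00436 × 0.08314 × 374) / 0.0278

P ≈ 4.88 bar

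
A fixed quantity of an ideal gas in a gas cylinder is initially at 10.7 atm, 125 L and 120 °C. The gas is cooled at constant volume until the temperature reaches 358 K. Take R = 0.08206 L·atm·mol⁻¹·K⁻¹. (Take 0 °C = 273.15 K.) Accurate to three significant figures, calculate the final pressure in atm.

P₂ ≈ 9.74 atm

Convert: T₁ = 393.1 K.
Isochoric, so P/T is constant: V₂ = V₁; P₂ = P₁·(T₂/T₁) = 9.743 atm.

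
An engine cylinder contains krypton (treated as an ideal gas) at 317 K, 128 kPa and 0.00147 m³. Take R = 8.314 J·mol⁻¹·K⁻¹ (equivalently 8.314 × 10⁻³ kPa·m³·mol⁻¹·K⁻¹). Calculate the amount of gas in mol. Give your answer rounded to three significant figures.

PV = nRT ⇒ n = PV/(RT) = (128 × 0.00147) / (8.314 × 10⁻³ × 317)

n ≈ 0.0714 mol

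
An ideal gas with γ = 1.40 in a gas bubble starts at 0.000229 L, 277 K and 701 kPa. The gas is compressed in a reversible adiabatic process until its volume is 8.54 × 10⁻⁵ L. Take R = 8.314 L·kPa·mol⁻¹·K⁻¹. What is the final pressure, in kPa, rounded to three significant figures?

P₂ ≈ 2.79e+03 kPa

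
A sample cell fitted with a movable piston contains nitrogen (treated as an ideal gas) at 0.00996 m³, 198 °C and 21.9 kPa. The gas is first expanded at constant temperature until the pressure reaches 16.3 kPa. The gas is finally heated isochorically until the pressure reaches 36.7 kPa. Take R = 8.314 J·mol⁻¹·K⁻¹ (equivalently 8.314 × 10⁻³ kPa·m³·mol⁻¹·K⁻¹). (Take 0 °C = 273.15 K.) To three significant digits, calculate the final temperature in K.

Convert: T₁ = 471.1 K.
T constant ⇒ Boyle's law P V = const: T₂ = T₁; V₂ = V₁·(P₁/P₂) = 0.01338 m³.
V constant ⇒ P ∝ T: V₃ = V₂; T₃ = T₂·(P₃/P₂) = 1061 K.

T₃ ≈ 1.06e+03 K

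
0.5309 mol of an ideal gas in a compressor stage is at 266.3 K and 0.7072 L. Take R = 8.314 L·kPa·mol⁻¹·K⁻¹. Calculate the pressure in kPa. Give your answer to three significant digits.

PV = nRT ⇒ P = nRT/V = (0.5309 × 8.314 × 266.3) / 0.7072

P ≈ 1.66e+03 kPa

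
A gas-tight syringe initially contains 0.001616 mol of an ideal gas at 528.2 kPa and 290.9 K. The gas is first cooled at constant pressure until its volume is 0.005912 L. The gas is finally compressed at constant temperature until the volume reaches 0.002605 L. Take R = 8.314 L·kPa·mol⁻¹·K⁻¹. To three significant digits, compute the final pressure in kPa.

P₃ ≈ 1.20e+03 kPa

From PV = nRT: V₁ = nRT₁/P₁ = 0.007399 L.
Isobaric, so V/T is constant: P₂ = P₁; T₂ = T₁·(V₂/V₁) = 232.4 K.
T constant ⇒ Boyle's law P V = const: T₃ = T₂; P₃ = P₂·(V₂/V₃) = 1199 kPa.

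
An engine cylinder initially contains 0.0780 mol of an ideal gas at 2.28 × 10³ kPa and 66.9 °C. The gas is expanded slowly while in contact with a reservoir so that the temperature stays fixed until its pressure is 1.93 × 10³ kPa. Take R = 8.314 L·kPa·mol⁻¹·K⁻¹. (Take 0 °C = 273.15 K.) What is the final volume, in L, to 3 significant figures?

V₂ ≈ 0.114 L

Convert: T₁ = 340.0 K.
From PV = nRT: V₁ = nRT₁/P₁ = 0.09672 L.
Isothermal, so P V is constant: T₂ = T₁; V₂ = V₁·(P₁/P₂) = 0.1143 L.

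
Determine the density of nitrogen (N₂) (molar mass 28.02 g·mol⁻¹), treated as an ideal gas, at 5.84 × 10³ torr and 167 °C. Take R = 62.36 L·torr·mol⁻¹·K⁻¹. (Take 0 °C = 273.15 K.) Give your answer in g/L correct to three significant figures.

ρ = PM/(RT) = (5.84e+03 × 28.02) / (62.36 × 440.1)

ρ ≈ 5.96 g/L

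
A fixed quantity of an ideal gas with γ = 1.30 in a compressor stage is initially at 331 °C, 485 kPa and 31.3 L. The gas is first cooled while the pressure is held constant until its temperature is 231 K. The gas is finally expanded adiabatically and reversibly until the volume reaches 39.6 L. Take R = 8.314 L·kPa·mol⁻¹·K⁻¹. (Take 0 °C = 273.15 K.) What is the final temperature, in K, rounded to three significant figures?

Convert: T₁ = 604.1 K.
Isobaric, so V/T is constant: P₂ = P₁; V₂ = V₁·(T₂/T₁) = 11.97 L.
Adiabatic (γ = 1.30), T V^(γ−1) and P V^γ constant: T₃ = T₂·(V₂/V₃)^(γ−1) = 161.3 K; P₃ = P₂·(V₂/V₃)^γ = 102.4 kPa.

T₃ ≈ 161 K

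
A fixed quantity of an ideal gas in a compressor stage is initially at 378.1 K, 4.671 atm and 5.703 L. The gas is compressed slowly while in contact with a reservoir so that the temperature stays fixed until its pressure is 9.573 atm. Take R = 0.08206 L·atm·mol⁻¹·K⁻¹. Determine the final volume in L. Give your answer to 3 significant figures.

V₂ ≈ 2.78 L

T constant ⇒ Boyle's law P V = const: T₂ = T₁; V₂ = V₁·(P₁/P₂) = 2.783 L.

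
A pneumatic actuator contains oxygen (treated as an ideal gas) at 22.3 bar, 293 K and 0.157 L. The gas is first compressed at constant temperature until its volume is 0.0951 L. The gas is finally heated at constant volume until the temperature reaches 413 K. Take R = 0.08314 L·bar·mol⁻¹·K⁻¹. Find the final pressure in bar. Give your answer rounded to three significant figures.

P₃ ≈ 51.9 bar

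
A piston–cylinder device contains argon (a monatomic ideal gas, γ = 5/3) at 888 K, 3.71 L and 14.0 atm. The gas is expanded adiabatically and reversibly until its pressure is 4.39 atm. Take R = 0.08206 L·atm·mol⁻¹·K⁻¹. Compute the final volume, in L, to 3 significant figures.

V₂ ≈ 7.44 L

Reversible adiabatic, γ = 5/3: T₂ = T₁·(P₂/P₁)^((γ−1)/γ) = 558.4 K; V₂ = V₁·(P₁/P₂)^(1/γ) = 7.440 L.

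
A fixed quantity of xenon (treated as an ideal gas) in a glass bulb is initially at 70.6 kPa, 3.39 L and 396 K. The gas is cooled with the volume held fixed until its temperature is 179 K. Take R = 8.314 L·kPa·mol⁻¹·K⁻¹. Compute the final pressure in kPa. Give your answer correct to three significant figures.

Isochoric, so P/T is constant: V₂ = V₁; P₂ = P₁·(T₂/T₁) = 31.91 kPa.

P₂ ≈ 31.9 kPa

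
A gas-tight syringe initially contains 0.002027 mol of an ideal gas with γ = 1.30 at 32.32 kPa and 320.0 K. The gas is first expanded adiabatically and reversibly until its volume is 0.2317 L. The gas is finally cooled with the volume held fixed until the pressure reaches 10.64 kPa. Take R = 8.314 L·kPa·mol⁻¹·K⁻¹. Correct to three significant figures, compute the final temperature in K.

T₃ ≈ 146 K

From PV = nRT: V₁ = nRT₁/P₁ = 0.1669 L.
Adiabatic (γ = 1.30), T V^(γ−1) and P V^γ constant: T₂ = T₁·(V₁/V₂)^(γ−1) = 290.0 K; P₂ = P₁·(V₁/V₂)^γ = 21.09 kPa.
Isochoric, so P/T is constant: V₃ = V₂; T₃ = T₂·(P₃/P₂) = 146.3 K.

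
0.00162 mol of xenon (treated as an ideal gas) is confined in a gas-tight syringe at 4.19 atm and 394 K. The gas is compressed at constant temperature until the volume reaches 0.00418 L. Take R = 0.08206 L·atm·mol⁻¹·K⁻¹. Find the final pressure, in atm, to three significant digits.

P₂ ≈ 12.5 atm

From PV = nRT: V₁ = nRT₁/P₁ = 0.01250 L.
Isothermal, so P V is constant: T₂ = T₁; P₂ = P₁·(V₁/V₂) = 12.53 atm.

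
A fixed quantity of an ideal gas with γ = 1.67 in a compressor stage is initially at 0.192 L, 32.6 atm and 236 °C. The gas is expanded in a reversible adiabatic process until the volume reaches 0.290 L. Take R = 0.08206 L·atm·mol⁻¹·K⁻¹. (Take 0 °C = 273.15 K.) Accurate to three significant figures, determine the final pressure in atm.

P₂ ≈ 16.4 atm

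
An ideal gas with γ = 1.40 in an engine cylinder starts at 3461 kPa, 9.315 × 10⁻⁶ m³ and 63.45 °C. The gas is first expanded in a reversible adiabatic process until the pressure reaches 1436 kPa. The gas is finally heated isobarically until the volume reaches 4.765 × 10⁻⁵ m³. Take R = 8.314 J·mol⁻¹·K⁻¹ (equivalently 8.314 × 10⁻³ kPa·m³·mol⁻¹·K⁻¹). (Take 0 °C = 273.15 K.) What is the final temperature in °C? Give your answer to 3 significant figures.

T₃ ≈ 441 °C

Convert: T₁ = 336.6 K.
Reversible adiabatic, γ = 1.40: T₂ = T₁·(P₂/P₁)^((γ−1)/γ) = 261.8 K; V₂ = V₁·(P₁/P₂)^(1/γ) = 1.746e-05 m³.
Isobaric, so V/T is constant: P₃ = P₂; T₃ = T₂·(V₃/V₂) = 714.4 K.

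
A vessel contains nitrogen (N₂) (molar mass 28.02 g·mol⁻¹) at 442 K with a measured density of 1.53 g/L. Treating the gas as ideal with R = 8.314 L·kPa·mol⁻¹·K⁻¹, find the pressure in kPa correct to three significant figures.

P ≈ 201 kPa

ρ = PM/(RT) ⇒ P = ρRT/M = (1.53 × 8.314 × 442.0) / 28.02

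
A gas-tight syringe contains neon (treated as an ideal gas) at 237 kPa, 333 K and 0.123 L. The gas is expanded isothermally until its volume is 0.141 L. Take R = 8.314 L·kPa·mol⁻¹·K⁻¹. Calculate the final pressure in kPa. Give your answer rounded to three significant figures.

T constant ⇒ Boyle's law P V = const: T₂ = T₁; P₂ = P₁·(V₁/V₂) = 206.7 kPa.

P₂ ≈ 207 kPa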